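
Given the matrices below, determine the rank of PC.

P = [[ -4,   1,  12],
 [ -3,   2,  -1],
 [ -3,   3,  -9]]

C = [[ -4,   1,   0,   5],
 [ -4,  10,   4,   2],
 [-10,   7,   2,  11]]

2

First compute PC:
[[-108,  90,  28, 114],
 [ 14,  10,   6, -22],
 [ 90, -36,  -6, -108]]
Now row reduce the product.
R2 ← R2 + (7/54)·R1: [0, 65/3, 260/27, -65/9]
R3 ← R3 + (5/6)·R1: [0, 39, 52/3, -13]
R3 ← R3 − (9/5)·R2: [0, 0, 0, 0]
2 nonzero rows, so rank(PC) = 2.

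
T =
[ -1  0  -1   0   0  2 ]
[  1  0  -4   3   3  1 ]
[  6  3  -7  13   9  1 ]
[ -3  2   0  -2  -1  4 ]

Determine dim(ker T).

Row reduce to echelon form.
R2 ← R2 + R1: [0, 0, -5, 3, 3, 3]
R3 ← R3 + (6)·R1: [0, 3, -13, 13, 9, 13]
R4 ← R4 − (3)·R1: [0, 2, 3, -2, -1, -2]
Swap R2 ↔ R3
R4 ← R4 − (2/3)·R2: [0, 0, 35/3, -32/3, -7, -32/3]
R4 ← R4 + (7/3)·R3: [0, 0, 0, -11/3, 0, -11/3]
4 nonzero rows, so rank(T) = 4.
T has 6 columns; by rank–nullity, nullity = 6 − 4 = 2.

2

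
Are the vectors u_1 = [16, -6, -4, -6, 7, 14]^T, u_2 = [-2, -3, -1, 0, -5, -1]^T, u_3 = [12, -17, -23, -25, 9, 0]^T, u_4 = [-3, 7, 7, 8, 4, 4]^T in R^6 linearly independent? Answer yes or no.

yes

Form the matrix with these vectors as rows and row reduce.
R2 ← R2 + (1/8)·R1: [0, -15/4, -3/2, -3/4, -33/8, 3/4]
R3 ← R3 − (3/4)·R1: [0, -25/2, -20, -41/2, 15/4, -21/2]
R4 ← R4 + (3/16)·R1: [0, 47/8, 25/4, 55/8, 85/16, 53/8]
R3 ← R3 − (10/3)·R2: [0, 0, -15, -18, 35/2, -13]
R4 ← R4 + (47/30)·R2: [0, 0, 39/10, 57/10, -23/20, 39/5]
R4 ← R4 + (13/50)·R3: [0, 0, 0, 51/50, 17/5, 221/50]
4 nonzero rows, so the 4 vectors span a space of dimension 4.
Since 4 = 4, the vectors are linearly independent.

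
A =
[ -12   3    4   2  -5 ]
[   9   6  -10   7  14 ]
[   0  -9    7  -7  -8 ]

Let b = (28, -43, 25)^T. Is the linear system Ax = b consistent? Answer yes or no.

yes

Row reduce the augmented matrix [A | b].
R2 ← R2 + (3/4)·R1: [0, 33/4, -7, 17/2, 41/4, -22]
R3 ← R3 + (12/11)·R2: [0, 0, -7/11, 25/11, 35/11, 1]
The echelon form has 3 nonzero rows, and every pivot lies in the first 5 columns, so rank(A) = rank([A|b]) = 3.
The system is consistent.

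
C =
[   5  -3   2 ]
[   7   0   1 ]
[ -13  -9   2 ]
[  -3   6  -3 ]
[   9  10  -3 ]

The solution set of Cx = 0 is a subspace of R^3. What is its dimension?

Row reduce to echelon form.
R2 ← R2 − (7/5)·R1: [0, 21/5, -9/5]
R3 ← R3 + (13/5)·R1: [0, -84/5, 36/5]
R4 ← R4 + (3/5)·R1: [0, 21/5, -9/5]
R5 ← R5 − (9/5)·R1: [0, 77/5, -33/5]
R3 ← R3 + (4)·R2: [0, 0, 0]
R4 ← R4 − R2: [0, 0, 0]
R5 ← R5 − (11/3)·R2: [0, 0, 0]
2 nonzero rows, so rank(C) = 2.
C has 3 columns; by rank–nullity, nullity = 3 − 2 = 1.

1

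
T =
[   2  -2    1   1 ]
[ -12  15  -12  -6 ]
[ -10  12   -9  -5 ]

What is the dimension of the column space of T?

2

Row reduce to echelon form.
R2 ← R2 + (6)·R1: [0, 3, -6, 0]
R3 ← R3 + (5)·R1: [0, 2, -4, 0]
R3 ← R3 − (2/3)·R2: [0, 0, 0, 0]
Echelon form has 2 nonzero rows, so rank(T) = 2.
The column space has dimension equal to the rank: 2.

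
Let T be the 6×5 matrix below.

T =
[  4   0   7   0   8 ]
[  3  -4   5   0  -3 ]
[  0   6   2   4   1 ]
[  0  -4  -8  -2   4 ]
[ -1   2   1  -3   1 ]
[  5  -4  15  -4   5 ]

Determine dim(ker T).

Row reduce to echelon form.
R2 ← R2 − (3/4)·R1: [0, -4, -1/4, 0, -9]
R5 ← R5 + (1/4)·R1: [0, 2, 11/4, -3, 3]
R6 ← R6 − (5/4)·R1: [0, -4, 25/4, -4, -5]
R3 ← R3 + (3/2)·R2: [0, 0, 13/8, 4, -25/2]
R4 ← R4 − R2: [0, 0, -31/4, -2, 13]
R5 ← R5 + (1/2)·R2: [0, 0, 21/8, -3, -3/2]
R6 ← R6 − R2: [0, 0, 13/2, -4, 4]
R4 ← R4 + (62/13)·R3: [0, 0, 0, 222/13, -606/13]
R5 ← R5 − (21/13)·R3: [0, 0, 0, -123/13, 243/13]
R6 ← R6 − (4)·R3: [0, 0, 0, -20, 54]
R5 ← R5 + (41/74)·R4: [0, 0, 0, 0, -264/37]
R6 ← R6 + (130/111)·R4: [0, 0, 0, 0, -22/37]
R6 ← R6 − (1/12)·R5: [0, 0, 0, 0, 0]
5 nonzero rows, so rank(T) = 5.
T has 5 columns; by rank–nullity, nullity = 5 − 5 = 0.

0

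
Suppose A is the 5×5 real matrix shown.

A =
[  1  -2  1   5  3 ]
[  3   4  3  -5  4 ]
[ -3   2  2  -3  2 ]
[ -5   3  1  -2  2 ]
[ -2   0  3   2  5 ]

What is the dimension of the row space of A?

Row reduce to echelon form.
R2 ← R2 − (3)·R1: [0, 10, 0, -20, -5]
R3 ← R3 + (3)·R1: [0, -4, 5, 12, 11]
R4 ← R4 + (5)·R1: [0, -7, 6, 23, 17]
R5 ← R5 + (2)·R1: [0, -4, 5, 12, 11]
R3 ← R3 + (2/5)·R2: [0, 0, 5, 4, 9]
R4 ← R4 + (7/10)·R2: [0, 0, 6, 9, 27/2]
R5 ← R5 + (2/5)·R2: [0, 0, 5, 4, 9]
R4 ← R4 − (6/5)·R3: [0, 0, 0, 21/5, 27/10]
R5 ← R5 − R3: [0, 0, 0, 0, 0]
Echelon form has 4 nonzero rows, so rank(A) = 4.
The row space has dimension equal to the rank: 4.

4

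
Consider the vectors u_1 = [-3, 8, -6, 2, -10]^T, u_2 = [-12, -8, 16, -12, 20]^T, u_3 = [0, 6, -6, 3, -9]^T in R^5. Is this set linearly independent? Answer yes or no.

no

Form the matrix with these vectors as rows and row reduce.
R2 ← R2 − (4)·R1: [0, -40, 40, -20, 60]
R3 ← R3 + (3/20)·R2: [0, 0, 0, 0, 0]
2 nonzero rows, so the 3 vectors span a space of dimension 2.
Since 2 < 3, the vectors are linearly dependent.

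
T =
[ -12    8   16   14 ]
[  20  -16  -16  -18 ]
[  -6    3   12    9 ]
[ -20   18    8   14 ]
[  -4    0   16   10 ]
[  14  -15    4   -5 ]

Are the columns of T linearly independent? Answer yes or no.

no

Row reduce T to echelon form.
R2 ← R2 + (5/3)·R1: [0, -8/3, 32/3, 16/3]
R3 ← R3 − (1/2)·R1: [0, -1, 4, 2]
R4 ← R4 − (5/3)·R1: [0, 14/3, -56/3, -28/3]
R5 ← R5 − (1/3)·R1: [0, -8/3, 32/3, 16/3]
R6 ← R6 + (7/6)·R1: [0, -17/3, 68/3, 34/3]
R3 ← R3 − (3/8)·R2: [0, 0, 0, 0]
R4 ← R4 + (7/4)·R2: [0, 0, 0, 0]
R5 ← R5 − R2: [0, 0, 0, 0]
R6 ← R6 − (17/8)·R2: [0, 0, 0, 0]
2 pivots among 4 columns.
Only 2 < 4 pivot columns, so the columns are linearly dependent.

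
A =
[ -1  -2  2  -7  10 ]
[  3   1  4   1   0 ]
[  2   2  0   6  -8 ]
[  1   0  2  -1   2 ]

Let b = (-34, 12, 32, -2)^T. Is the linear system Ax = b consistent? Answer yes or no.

yes

Row reduce the augmented matrix [A | b].
R2 ← R2 + (3)·R1: [0, -5, 10, -20, 30, -90]
R3 ← R3 + (2)·R1: [0, -2, 4, -8, 12, -36]
R4 ← R4 + R1: [0, -2, 4, -8, 12, -36]
R3 ← R3 − (2/5)·R2: [0, 0, 0, 0, 0, 0]
R4 ← R4 − (2/5)·R2: [0, 0, 0, 0, 0, 0]
The echelon form has 2 nonzero rows, and every pivot lies in the first 5 columns, so rank(A) = rank([A|b]) = 2.
The system is consistent.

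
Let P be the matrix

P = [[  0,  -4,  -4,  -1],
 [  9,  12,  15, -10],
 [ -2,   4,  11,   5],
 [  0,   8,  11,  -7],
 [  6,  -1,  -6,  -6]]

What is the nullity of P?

Row reduce to echelon form.
Swap R1 ↔ R2
R3 ← R3 + (2/9)·R1: [0, 20/3, 43/3, 25/9]
R5 ← R5 − (2/3)·R1: [0, -9, -16, 2/3]
R3 ← R3 + (5/3)·R2: [0, 0, 23/3, 10/9]
R4 ← R4 + (2)·R2: [0, 0, 3, -9]
R5 ← R5 − (9/4)·R2: [0, 0, -7, 35/12]
R4 ← R4 − (9/23)·R3: [0, 0, 0, -217/23]
R5 ← R5 + (21/23)·R3: [0, 0, 0, 1085/276]
R5 ← R5 + (5/12)·R4: [0, 0, 0, 0]
4 nonzero rows, so rank(P) = 4.
P has 4 columns; by rank–nullity, nullity = 4 − 4 = 0.

0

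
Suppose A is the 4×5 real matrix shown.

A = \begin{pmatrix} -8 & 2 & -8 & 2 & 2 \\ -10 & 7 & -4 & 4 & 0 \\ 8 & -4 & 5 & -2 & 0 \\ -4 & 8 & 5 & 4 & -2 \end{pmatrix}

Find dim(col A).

Row reduce to echelon form.
R2 ← R2 − (5/4)·R1: [0, 9/2, 6, 3/2, -5/2]
R3 ← R3 + R1: [0, -2, -3, 0, 2]
R4 ← R4 − (1/2)·R1: [0, 7, 9, 3, -3]
R3 ← R3 + (4/9)·R2: [0, 0, -1/3, 2/3, 8/9]
R4 ← R4 − (14/9)·R2: [0, 0, -1/3, 2/3, 8/9]
R4 ← R4 − R3: [0, 0, 0, 0, 0]
Echelon form has 3 nonzero rows, so rank(A) = 3.
The column space has dimension equal to the rank: 3.

3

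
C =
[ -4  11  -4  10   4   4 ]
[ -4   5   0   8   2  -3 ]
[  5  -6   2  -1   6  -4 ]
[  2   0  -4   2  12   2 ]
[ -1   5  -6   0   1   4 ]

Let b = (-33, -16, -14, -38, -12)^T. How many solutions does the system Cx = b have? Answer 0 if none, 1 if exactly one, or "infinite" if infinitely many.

infinite

Row reduce the augmented matrix [C | b].
R2 ← R2 − R1: [0, -6, 4, -2, -2, -7, 17]
R3 ← R3 + (5/4)·R1: [0, 31/4, -3, 23/2, 11, 1, -221/4]
R4 ← R4 + (1/2)·R1: [0, 11/2, -6, 7, 14, 4, -109/2]
R5 ← R5 − (1/4)·R1: [0, 9/4, -5, -5/2, 0, 3, -15/4]
R3 ← R3 + (31/24)·R2: [0, 0, 13/6, 107/12, 101/12, -193/24, -799/24]
R4 ← R4 + (11/12)·R2: [0, 0, -7/3, 31/6, 73/6, -29/12, -467/12]
R5 ← R5 + (3/8)·R2: [0, 0, -7/2, -13/4, -3/4, 3/8, 21/8]
R4 ← R4 + (14/13)·R3: [0, 0, 0, 192/13, 276/13, -144/13, -972/13]
R5 ← R5 + (21/13)·R3: [0, 0, 0, 145/13, 167/13, -164/13, -665/13]
R5 ← R5 − (145/192)·R4: [0, 0, 0, 0, -51/16, -17/4, 85/16]
The echelon form has 5 nonzero rows, and every pivot lies in the first 6 columns, so rank(C) = rank([C|b]) = 5.
The system is consistent.
rank = 5 < 6 unknowns, so there are infinitely many solutions.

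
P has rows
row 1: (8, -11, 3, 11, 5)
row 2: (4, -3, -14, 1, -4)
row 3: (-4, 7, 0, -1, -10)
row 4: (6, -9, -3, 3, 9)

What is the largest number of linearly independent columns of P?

3

Row reduce to echelon form.
R2 ← R2 − (1/2)·R1: [0, 5/2, -31/2, -9/2, -13/2]
R3 ← R3 + (1/2)·R1: [0, 3/2, 3/2, 9/2, -15/2]
R4 ← R4 − (3/4)·R1: [0, -3/4, -21/4, -21/4, 21/4]
R3 ← R3 − (3/5)·R2: [0, 0, 54/5, 36/5, -18/5]
R4 ← R4 + (3/10)·R2: [0, 0, -99/10, -33/5, 33/10]
R4 ← R4 + (11/12)·R3: [0, 0, 0, 0, 0]
Echelon form has 3 nonzero rows, so rank(P) = 3.
The rank gives the maximum number of linearly independent columns: 3.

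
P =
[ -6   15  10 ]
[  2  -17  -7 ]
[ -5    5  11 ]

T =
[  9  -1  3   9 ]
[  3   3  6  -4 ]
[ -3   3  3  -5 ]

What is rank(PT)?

3

First compute PT:
[[-39,  81, 102, -164],
 [-12, -74, -117, 121],
 [-63,  53,  48, -120]]
Now row reduce the product.
R2 ← R2 − (4/13)·R1: [0, -1286/13, -1929/13, 2229/13]
R3 ← R3 − (21/13)·R1: [0, -1012/13, -1518/13, 1884/13]
R3 ← R3 − (506/643)·R2: [0, 0, 0, 6426/643]
3 nonzero rows, so rank(PT) = 3.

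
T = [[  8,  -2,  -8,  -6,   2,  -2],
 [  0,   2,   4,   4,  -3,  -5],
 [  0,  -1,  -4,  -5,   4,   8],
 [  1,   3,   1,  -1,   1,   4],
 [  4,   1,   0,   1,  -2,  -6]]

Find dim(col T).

3

Row reduce to echelon form.
R4 ← R4 − (1/8)·R1: [0, 13/4, 2, -1/4, 3/4, 17/4]
R5 ← R5 − (1/2)·R1: [0, 2, 4, 4, -3, -5]
R3 ← R3 + (1/2)·R2: [0, 0, -2, -3, 5/2, 11/2]
R4 ← R4 − (13/8)·R2: [0, 0, -9/2, -27/4, 45/8, 99/8]
R5 ← R5 − R2: [0, 0, 0, 0, 0, 0]
R4 ← R4 − (9/4)·R3: [0, 0, 0, 0, 0, 0]
Echelon form has 3 nonzero rows, so rank(T) = 3.
The column space has dimension equal to the rank: 3.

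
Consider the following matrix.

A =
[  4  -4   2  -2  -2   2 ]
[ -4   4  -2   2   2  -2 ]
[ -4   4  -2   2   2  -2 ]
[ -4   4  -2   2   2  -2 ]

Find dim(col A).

1

Row reduce to echelon form.
R2 ← R2 + R1: [0, 0, 0, 0, 0, 0]
R3 ← R3 + R1: [0, 0, 0, 0, 0, 0]
R4 ← R4 + R1: [0, 0, 0, 0, 0, 0]
Echelon form has 1 nonzero row, so rank(A) = 1.
The column space has dimension equal to the rank: 1.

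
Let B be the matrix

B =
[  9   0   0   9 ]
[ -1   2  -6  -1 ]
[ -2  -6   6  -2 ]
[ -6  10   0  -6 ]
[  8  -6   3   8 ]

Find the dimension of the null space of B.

Row reduce to echelon form.
R2 ← R2 + (1/9)·R1: [0, 2, -6, 0]
R3 ← R3 + (2/9)·R1: [0, -6, 6, 0]
R4 ← R4 + (2/3)·R1: [0, 10, 0, 0]
R5 ← R5 − (8/9)·R1: [0, -6, 3, 0]
R3 ← R3 + (3)·R2: [0, 0, -12, 0]
R4 ← R4 − (5)·R2: [0, 0, 30, 0]
R5 ← R5 + (3)·R2: [0, 0, -15, 0]
R4 ← R4 + (5/2)·R3: [0, 0, 0, 0]
R5 ← R5 − (5/4)·R3: [0, 0, 0, 0]
3 nonzero rows, so rank(B) = 3.
B has 4 columns; by rank–nullity, nullity = 4 − 3 = 1.

1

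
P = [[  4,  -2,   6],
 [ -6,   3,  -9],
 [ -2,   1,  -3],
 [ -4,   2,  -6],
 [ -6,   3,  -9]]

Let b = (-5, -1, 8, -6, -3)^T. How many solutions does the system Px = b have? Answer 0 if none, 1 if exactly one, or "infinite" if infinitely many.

0

Row reduce the augmented matrix [P | b].
R2 ← R2 + (3/2)·R1: [0, 0, 0, -17/2]
R3 ← R3 + (1/2)·R1: [0, 0, 0, 11/2]
R4 ← R4 + R1: [0, 0, 0, -11]
R5 ← R5 + (3/2)·R1: [0, 0, 0, -21/2]
R3 ← R3 + (11/17)·R2: [0, 0, 0, 0]
R4 ← R4 − (22/17)·R2: [0, 0, 0, 0]
R5 ← R5 − (21/17)·R2: [0, 0, 0, 0]
The echelon form has 2 nonzero rows; the last pivot sits in the augmented column, so rank(P) = 1 but rank([P|b]) = 2.
Since the ranks differ, the system is inconsistent.
It has no solutions.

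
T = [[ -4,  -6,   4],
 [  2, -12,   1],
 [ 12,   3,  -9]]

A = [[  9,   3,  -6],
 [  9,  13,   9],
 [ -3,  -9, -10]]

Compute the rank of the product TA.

First compute TA:
[[-102, -126, -70],
 [-93, -159, -130],
 [162, 156,  45]]
Now row reduce the product.
R2 ← R2 − (31/34)·R1: [0, -750/17, -1125/17]
R3 ← R3 + (27/17)·R1: [0, -750/17, -1125/17]
R3 ← R3 − R2: [0, 0, 0]
2 nonzero rows, so rank(TA) = 2.

2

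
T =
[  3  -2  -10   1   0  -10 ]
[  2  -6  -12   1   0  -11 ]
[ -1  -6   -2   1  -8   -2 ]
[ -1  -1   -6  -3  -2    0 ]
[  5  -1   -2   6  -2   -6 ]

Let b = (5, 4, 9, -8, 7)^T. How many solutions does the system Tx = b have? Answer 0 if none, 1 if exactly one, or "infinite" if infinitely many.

infinite

Row reduce the augmented matrix [T | b].
R2 ← R2 − (2/3)·R1: [0, -14/3, -16/3, 1/3, 0, -13/3, 2/3]
R3 ← R3 + (1/3)·R1: [0, -20/3, -16/3, 4/3, -8, -16/3, 32/3]
R4 ← R4 + (1/3)·R1: [0, -5/3, -28/3, -8/3, -2, -10/3, -19/3]
R5 ← R5 − (5/3)·R1: [0, 7/3, 44/3, 13/3, -2, 32/3, -4/3]
R3 ← R3 − (10/7)·R2: [0, 0, 16/7, 6/7, -8, 6/7, 68/7]
R4 ← R4 − (5/14)·R2: [0, 0, -52/7, -39/14, -2, -25/14, -46/7]
R5 ← R5 + (1/2)·R2: [0, 0, 12, 9/2, -2, 17/2, -1]
R4 ← R4 + (13/4)·R3: [0, 0, 0, 0, -28, 1, 25]
R5 ← R5 − (21/4)·R3: [0, 0, 0, 0, 40, 4, -52]
R5 ← R5 + (10/7)·R4: [0, 0, 0, 0, 0, 38/7, -114/7]
The echelon form has 5 nonzero rows, and every pivot lies in the first 6 columns, so rank(T) = rank([T|b]) = 5.
The system is consistent.
rank = 5 < 6 unknowns, so there are infinitely many solutions.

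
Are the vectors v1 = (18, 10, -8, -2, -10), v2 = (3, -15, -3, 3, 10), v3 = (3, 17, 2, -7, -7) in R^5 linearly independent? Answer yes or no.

Form the matrix with these vectors as rows and row reduce.
R2 ← R2 − (1/6)·R1: [0, -50/3, -5/3, 10/3, 35/3]
R3 ← R3 − (1/6)·R1: [0, 46/3, 10/3, -20/3, -16/3]
R3 ← R3 + (23/25)·R2: [0, 0, 9/5, -18/5, 27/5]
3 nonzero rows, so the 3 vectors span a space of dimension 3.
Since 3 = 3, the vectors are linearly independent.

yes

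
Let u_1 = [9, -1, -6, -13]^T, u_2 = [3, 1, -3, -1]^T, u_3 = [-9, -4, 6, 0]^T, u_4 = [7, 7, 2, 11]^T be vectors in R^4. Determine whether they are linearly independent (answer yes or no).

no

Form the matrix with these vectors as rows and row reduce.
R2 ← R2 − (1/3)·R1: [0, 4/3, -1, 10/3]
R3 ← R3 + R1: [0, -5, 0, -13]
R4 ← R4 − (7/9)·R1: [0, 70/9, 20/3, 190/9]
R3 ← R3 + (15/4)·R2: [0, 0, -15/4, -1/2]
R4 ← R4 − (35/6)·R2: [0, 0, 25/2, 5/3]
R4 ← R4 + (10/3)·R3: [0, 0, 0, 0]
3 nonzero rows, so the 4 vectors span a space of dimension 3.
Since 3 < 4, the vectors are linearly dependent.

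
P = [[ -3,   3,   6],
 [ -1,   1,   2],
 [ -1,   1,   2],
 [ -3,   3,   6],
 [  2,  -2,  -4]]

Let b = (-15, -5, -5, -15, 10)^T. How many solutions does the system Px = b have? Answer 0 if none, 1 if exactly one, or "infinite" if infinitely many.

infinite

Row reduce the augmented matrix [P | b].
R2 ← R2 − (1/3)·R1: [0, 0, 0, 0]
R3 ← R3 − (1/3)·R1: [0, 0, 0, 0]
R4 ← R4 − R1: [0, 0, 0, 0]
R5 ← R5 + (2/3)·R1: [0, 0, 0, 0]
The echelon form has 1 nonzero rows, and every pivot lies in the first 3 columns, so rank(P) = rank([P|b]) = 1.
The system is consistent.
rank = 1 < 3 unknowns, so there are infinitely many solutions.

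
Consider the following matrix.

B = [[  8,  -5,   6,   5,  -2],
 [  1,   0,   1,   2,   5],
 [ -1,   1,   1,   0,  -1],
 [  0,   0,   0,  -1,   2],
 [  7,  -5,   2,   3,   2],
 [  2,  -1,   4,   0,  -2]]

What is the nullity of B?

1

Row reduce to echelon form.
R2 ← R2 − (1/8)·R1: [0, 5/8, 1/4, 11/8, 21/4]
R3 ← R3 + (1/8)·R1: [0, 3/8, 7/4, 5/8, -5/4]
R5 ← R5 − (7/8)·R1: [0, -5/8, -13/4, -11/8, 15/4]
R6 ← R6 − (1/4)·R1: [0, 1/4, 5/2, -5/4, -3/2]
R3 ← R3 − (3/5)·R2: [0, 0, 8/5, -1/5, -22/5]
R5 ← R5 + R2: [0, 0, -3, 0, 9]
R6 ← R6 − (2/5)·R2: [0, 0, 12/5, -9/5, -18/5]
R5 ← R5 + (15/8)·R3: [0, 0, 0, -3/8, 3/4]
R6 ← R6 − (3/2)·R3: [0, 0, 0, -3/2, 3]
R5 ← R5 − (3/8)·R4: [0, 0, 0, 0, 0]
R6 ← R6 − (3/2)·R4: [0, 0, 0, 0, 0]
4 nonzero rows, so rank(B) = 4.
B has 5 columns; by rank–nullity, nullity = 5 − 4 = 1.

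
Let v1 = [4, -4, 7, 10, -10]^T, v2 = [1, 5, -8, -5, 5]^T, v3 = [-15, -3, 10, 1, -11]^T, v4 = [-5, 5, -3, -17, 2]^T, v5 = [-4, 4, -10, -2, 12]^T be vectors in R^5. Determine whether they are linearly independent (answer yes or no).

Form the matrix with these vectors as rows and row reduce.
R2 ← R2 − (1/4)·R1: [0, 6, -39/4, -15/2, 15/2]
R3 ← R3 + (15/4)·R1: [0, -18, 145/4, 77/2, -97/2]
R4 ← R4 + (5/4)·R1: [0, 0, 23/4, -9/2, -21/2]
R5 ← R5 + R1: [0, 0, -3, 8, 2]
R3 ← R3 + (3)·R2: [0, 0, 7, 16, -26]
R4 ← R4 − (23/28)·R3: [0, 0, 0, -247/14, 76/7]
R5 ← R5 + (3/7)·R3: [0, 0, 0, 104/7, -64/7]
R5 ← R5 + (16/19)·R4: [0, 0, 0, 0, 0]
4 nonzero rows, so the 5 vectors span a space of dimension 4.
Since 4 < 5, the vectors are linearly dependent.

no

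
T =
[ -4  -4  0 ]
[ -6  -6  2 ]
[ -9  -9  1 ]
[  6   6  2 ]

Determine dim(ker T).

Row reduce to echelon form.
R2 ← R2 − (3/2)·R1: [0, 0, 2]
R3 ← R3 − (9/4)·R1: [0, 0, 1]
R4 ← R4 + (3/2)·R1: [0, 0, 2]
R3 ← R3 − (1/2)·R2: [0, 0, 0]
R4 ← R4 − R2: [0, 0, 0]
2 nonzero rows, so rank(T) = 2.
T has 3 columns; by rank–nullity, nullity = 3 − 2 = 1.

1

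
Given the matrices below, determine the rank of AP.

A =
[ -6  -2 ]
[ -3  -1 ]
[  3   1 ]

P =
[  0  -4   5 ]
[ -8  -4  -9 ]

1

First compute AP:
[[ 16,  32, -12],
 [  8,  16,  -6],
 [ -8, -16,   6]]
Now row reduce the product.
R2 ← R2 − (1/2)·R1: [0, 0, 0]
R3 ← R3 + (1/2)·R1: [0, 0, 0]
1 nonzero row, so rank(AP) = 1.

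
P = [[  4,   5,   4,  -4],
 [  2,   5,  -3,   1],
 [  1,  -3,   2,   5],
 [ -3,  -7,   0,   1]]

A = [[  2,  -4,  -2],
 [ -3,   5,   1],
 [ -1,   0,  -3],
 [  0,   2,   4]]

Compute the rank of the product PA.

First compute PA:
[[-11,   1, -31],
 [ -8,  19,  14],
 [  9,  -9,   9],
 [ 15, -21,   3]]
Now row reduce the product.
R2 ← R2 − (8/11)·R1: [0, 201/11, 402/11]
R3 ← R3 + (9/11)·R1: [0, -90/11, -180/11]
R4 ← R4 + (15/11)·R1: [0, -216/11, -432/11]
R3 ← R3 + (30/67)·R2: [0, 0, 0]
R4 ← R4 + (72/67)·R2: [0, 0, 0]
2 nonzero rows, so rank(PA) = 2.

2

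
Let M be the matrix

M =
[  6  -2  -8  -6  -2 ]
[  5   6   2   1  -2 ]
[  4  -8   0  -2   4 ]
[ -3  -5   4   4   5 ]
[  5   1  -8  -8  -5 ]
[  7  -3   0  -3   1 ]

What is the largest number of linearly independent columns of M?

Row reduce to echelon form.
R2 ← R2 − (5/6)·R1: [0, 23/3, 26/3, 6, -1/3]
R3 ← R3 − (2/3)·R1: [0, -20/3, 16/3, 2, 16/3]
R4 ← R4 + (1/2)·R1: [0, -6, 0, 1, 4]
R5 ← R5 − (5/6)·R1: [0, 8/3, -4/3, -3, -10/3]
R6 ← R6 − (7/6)·R1: [0, -2/3, 28/3, 4, 10/3]
R3 ← R3 + (20/23)·R2: [0, 0, 296/23, 166/23, 116/23]
R4 ← R4 + (18/23)·R2: [0, 0, 156/23, 131/23, 86/23]
R5 ← R5 − (8/23)·R2: [0, 0, -100/23, -117/23, -74/23]
R6 ← R6 + (2/23)·R2: [0, 0, 232/23, 104/23, 76/23]
R4 ← R4 − (39/74)·R3: [0, 0, 0, 70/37, 40/37]
R5 ← R5 + (25/74)·R3: [0, 0, 0, -98/37, -56/37]
R6 ← R6 − (29/37)·R3: [0, 0, 0, -42/37, -24/37]
R5 ← R5 + (7/5)·R4: [0, 0, 0, 0, 0]
R6 ← R6 + (3/5)·R4: [0, 0, 0, 0, 0]
Echelon form has 4 nonzero rows, so rank(M) = 4.
The rank gives the maximum number of linearly independent columns: 4.

4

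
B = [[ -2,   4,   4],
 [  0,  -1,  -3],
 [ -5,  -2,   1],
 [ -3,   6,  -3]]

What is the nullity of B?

Row reduce to echelon form.
R3 ← R3 − (5/2)·R1: [0, -12, -9]
R4 ← R4 − (3/2)·R1: [0, 0, -9]
R3 ← R3 − (12)·R2: [0, 0, 27]
R4 ← R4 + (1/3)·R3: [0, 0, 0]
3 nonzero rows, so rank(B) = 3.
B has 3 columns; by rank–nullity, nullity = 3 − 3 = 0.

0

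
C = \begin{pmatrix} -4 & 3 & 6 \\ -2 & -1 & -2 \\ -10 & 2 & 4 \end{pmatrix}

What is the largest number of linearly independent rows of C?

2

Row reduce to echelon form.
R2 ← R2 − (1/2)·R1: [0, -5/2, -5]
R3 ← R3 − (5/2)·R1: [0, -11/2, -11]
R3 ← R3 − (11/5)·R2: [0, 0, 0]
Echelon form has 2 nonzero rows, so rank(C) = 2.
The rank gives the maximum number of linearly independent rows: 2.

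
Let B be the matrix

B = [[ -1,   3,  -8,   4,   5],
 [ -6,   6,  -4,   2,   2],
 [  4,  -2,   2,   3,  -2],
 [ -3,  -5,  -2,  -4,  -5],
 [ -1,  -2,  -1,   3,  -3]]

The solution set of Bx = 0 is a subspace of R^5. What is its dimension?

Row reduce to echelon form.
R2 ← R2 − (6)·R1: [0, -12, 44, -22, -28]
R3 ← R3 + (4)·R1: [0, 10, -30, 19, 18]
R4 ← R4 − (3)·R1: [0, -14, 22, -16, -20]
R5 ← R5 − R1: [0, -5, 7, -1, -8]
R3 ← R3 + (5/6)·R2: [0, 0, 20/3, 2/3, -16/3]
R4 ← R4 − (7/6)·R2: [0, 0, -88/3, 29/3, 38/3]
R5 ← R5 − (5/12)·R2: [0, 0, -34/3, 49/6, 11/3]
R4 ← R4 + (22/5)·R3: [0, 0, 0, 63/5, -54/5]
R5 ← R5 + (17/10)·R3: [0, 0, 0, 93/10, -27/5]
R5 ← R5 − (31/42)·R4: [0, 0, 0, 0, 18/7]
5 nonzero rows, so rank(B) = 5.
B has 5 columns; by rank–nullity, nullity = 5 − 5 = 0.

0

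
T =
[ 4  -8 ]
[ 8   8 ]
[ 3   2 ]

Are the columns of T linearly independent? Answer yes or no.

Row reduce T to echelon form.
R2 ← R2 − (2)·R1: [0, 24]
R3 ← R3 − (3/4)·R1: [0, 8]
R3 ← R3 − (1/3)·R2: [0, 0]
2 pivots among 2 columns.
Every column is a pivot column, so the columns are linearly independent.

yes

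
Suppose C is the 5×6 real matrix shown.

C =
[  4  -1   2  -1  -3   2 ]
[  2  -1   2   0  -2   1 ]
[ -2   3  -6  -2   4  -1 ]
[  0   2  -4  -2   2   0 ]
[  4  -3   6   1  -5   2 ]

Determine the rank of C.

2

Row reduce to echelon form.
R2 ← R2 − (1/2)·R1: [0, -1/2, 1, 1/2, -1/2, 0]
R3 ← R3 + (1/2)·R1: [0, 5/2, -5, -5/2, 5/2, 0]
R5 ← R5 − R1: [0, -2, 4, 2, -2, 0]
R3 ← R3 + (5)·R2: [0, 0, 0, 0, 0, 0]
R4 ← R4 + (4)·R2: [0, 0, 0, 0, 0, 0]
R5 ← R5 − (4)·R2: [0, 0, 0, 0, 0, 0]
Echelon form has 2 nonzero rows, so rank(C) = 2.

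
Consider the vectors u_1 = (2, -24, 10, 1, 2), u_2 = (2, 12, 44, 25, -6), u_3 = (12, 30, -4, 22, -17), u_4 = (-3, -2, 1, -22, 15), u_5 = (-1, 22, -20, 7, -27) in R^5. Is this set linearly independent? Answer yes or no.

yes

Form the matrix with these vectors as rows and row reduce.
R2 ← R2 − R1: [0, 36, 34, 24, -8]
R3 ← R3 − (6)·R1: [0, 174, -64, 16, -29]
R4 ← R4 + (3/2)·R1: [0, -38, 16, -41/2, 18]
R5 ← R5 + (1/2)·R1: [0, 10, -15, 15/2, -26]
R3 ← R3 − (29/6)·R2: [0, 0, -685/3, -100, 29/3]
R4 ← R4 + (19/18)·R2: [0, 0, 467/9, 29/6, 86/9]
R5 ← R5 − (5/18)·R2: [0, 0, -220/9, 5/6, -214/9]
R4 ← R4 + (467/2055)·R3: [0, 0, 0, -14707/822, 24151/2055]
R5 ← R5 − (44/411)·R3: [0, 0, 0, 9485/822, -10198/411]
R5 ← R5 + (1355/2101)·R4: [0, 0, 0, 0, -36207/2101]
5 nonzero rows, so the 5 vectors span a space of dimension 5.
Since 5 = 5, the vectors are linearly independent.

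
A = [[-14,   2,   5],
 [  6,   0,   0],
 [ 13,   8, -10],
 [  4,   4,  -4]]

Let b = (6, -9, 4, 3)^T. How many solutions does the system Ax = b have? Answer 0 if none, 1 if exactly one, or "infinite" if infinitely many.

Row reduce the augmented matrix [A | b].
R2 ← R2 + (3/7)·R1: [0, 6/7, 15/7, -45/7]
R3 ← R3 + (13/14)·R1: [0, 69/7, -75/14, 67/7]
R4 ← R4 + (2/7)·R1: [0, 32/7, -18/7, 33/7]
R3 ← R3 − (23/2)·R2: [0, 0, -30, 167/2]
R4 ← R4 − (16/3)·R2: [0, 0, -14, 39]
R4 ← R4 − (7/15)·R3: [0, 0, 0, 1/30]
The echelon form has 4 nonzero rows; the last pivot sits in the augmented column, so rank(A) = 3 but rank([A|b]) = 4.
Since the ranks differ, the system is inconsistent.
It has no solutions.

0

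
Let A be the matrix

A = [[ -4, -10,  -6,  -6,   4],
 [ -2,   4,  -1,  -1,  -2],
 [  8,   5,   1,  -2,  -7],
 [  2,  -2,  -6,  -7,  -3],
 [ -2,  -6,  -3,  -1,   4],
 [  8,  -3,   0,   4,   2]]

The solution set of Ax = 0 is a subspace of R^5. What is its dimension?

Row reduce to echelon form.
R2 ← R2 − (1/2)·R1: [0, 9, 2, 2, -4]
R3 ← R3 + (2)·R1: [0, -15, -11, -14, 1]
R4 ← R4 + (1/2)·R1: [0, -7, -9, -10, -1]
R5 ← R5 − (1/2)·R1: [0, -1, 0, 2, 2]
R6 ← R6 + (2)·R1: [0, -23, -12, -8, 10]
R3 ← R3 + (5/3)·R2: [0, 0, -23/3, -32/3, -17/3]
R4 ← R4 + (7/9)·R2: [0, 0, -67/9, -76/9, -37/9]
R5 ← R5 + (1/9)·R2: [0, 0, 2/9, 20/9, 14/9]
R6 ← R6 + (23/9)·R2: [0, 0, -62/9, -26/9, -2/9]
R4 ← R4 − (67/69)·R3: [0, 0, 0, 44/23, 32/23]
R5 ← R5 + (2/69)·R3: [0, 0, 0, 44/23, 32/23]
R6 ← R6 − (62/69)·R3: [0, 0, 0, 154/23, 112/23]
R5 ← R5 − R4: [0, 0, 0, 0, 0]
R6 ← R6 − (7/2)·R4: [0, 0, 0, 0, 0]
4 nonzero rows, so rank(A) = 4.
A has 5 columns; by rank–nullity, nullity = 5 − 4 = 1.

1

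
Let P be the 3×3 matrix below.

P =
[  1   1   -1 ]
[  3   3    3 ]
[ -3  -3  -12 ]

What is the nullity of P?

Row reduce to echelon form.
R2 ← R2 − (3)·R1: [0, 0, 6]
R3 ← R3 + (3)·R1: [0, 0, -15]
R3 ← R3 + (5/2)·R2: [0, 0, 0]
2 nonzero rows, so rank(P) = 2.
P has 3 columns; by rank–nullity, nullity = 3 − 2 = 1.

1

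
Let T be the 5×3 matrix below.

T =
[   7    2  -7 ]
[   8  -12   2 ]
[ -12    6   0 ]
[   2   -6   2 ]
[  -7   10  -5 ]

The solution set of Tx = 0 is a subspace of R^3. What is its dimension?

0

Row reduce to echelon form.
R2 ← R2 − (8/7)·R1: [0, -100/7, 10]
R3 ← R3 + (12/7)·R1: [0, 66/7, -12]
R4 ← R4 − (2/7)·R1: [0, -46/7, 4]
R5 ← R5 + R1: [0, 12, -12]
R3 ← R3 + (33/50)·R2: [0, 0, -27/5]
R4 ← R4 − (23/50)·R2: [0, 0, -3/5]
R5 ← R5 + (21/25)·R2: [0, 0, -18/5]
R4 ← R4 − (1/9)·R3: [0, 0, 0]
R5 ← R5 − (2/3)·R3: [0, 0, 0]
3 nonzero rows, so rank(T) = 3.
T has 3 columns; by rank–nullity, nullity = 3 − 3 = 0.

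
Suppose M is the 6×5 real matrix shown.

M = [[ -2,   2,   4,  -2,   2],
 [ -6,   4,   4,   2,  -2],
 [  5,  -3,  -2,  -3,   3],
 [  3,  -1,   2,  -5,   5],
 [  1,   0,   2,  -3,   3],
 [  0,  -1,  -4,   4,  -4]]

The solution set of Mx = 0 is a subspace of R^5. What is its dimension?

3

Row reduce to echelon form.
R2 ← R2 − (3)·R1: [0, -2, -8, 8, -8]
R3 ← R3 + (5/2)·R1: [0, 2, 8, -8, 8]
R4 ← R4 + (3/2)·R1: [0, 2, 8, -8, 8]
R5 ← R5 + (1/2)·R1: [0, 1, 4, -4, 4]
R3 ← R3 + R2: [0, 0, 0, 0, 0]
R4 ← R4 + R2: [0, 0, 0, 0, 0]
R5 ← R5 + (1/2)·R2: [0, 0, 0, 0, 0]
R6 ← R6 − (1/2)·R2: [0, 0, 0, 0, 0]
2 nonzero rows, so rank(M) = 2.
M has 5 columns; by rank–nullity, nullity = 5 − 2 = 3.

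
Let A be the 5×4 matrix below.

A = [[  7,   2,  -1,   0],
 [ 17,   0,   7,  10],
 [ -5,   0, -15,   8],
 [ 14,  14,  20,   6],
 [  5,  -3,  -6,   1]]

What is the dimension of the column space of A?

4

Row reduce to echelon form.
R2 ← R2 − (17/7)·R1: [0, -34/7, 66/7, 10]
R3 ← R3 + (5/7)·R1: [0, 10/7, -110/7, 8]
R4 ← R4 − (2)·R1: [0, 10, 22, 6]
R5 ← R5 − (5/7)·R1: [0, -31/7, -37/7, 1]
R3 ← R3 + (5/17)·R2: [0, 0, -220/17, 186/17]
R4 ← R4 + (35/17)·R2: [0, 0, 704/17, 452/17]
R5 ← R5 − (31/34)·R2: [0, 0, -236/17, -138/17]
R4 ← R4 + (16/5)·R3: [0, 0, 0, 308/5]
R5 ← R5 − (59/55)·R3: [0, 0, 0, -1092/55]
R5 ← R5 + (39/121)·R4: [0, 0, 0, 0]
Echelon form has 4 nonzero rows, so rank(A) = 4.
The column space has dimension equal to the rank: 4.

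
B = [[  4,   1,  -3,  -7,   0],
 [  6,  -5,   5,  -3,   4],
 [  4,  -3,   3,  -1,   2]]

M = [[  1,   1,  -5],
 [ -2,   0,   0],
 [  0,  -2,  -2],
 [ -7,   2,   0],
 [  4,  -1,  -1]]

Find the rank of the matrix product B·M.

3

First compute BM:
[[ 51,  -4, -14],
 [ 53, -14, -44],
 [ 25,  -6, -28]]
Now row reduce the product.
R2 ← R2 − (53/51)·R1: [0, -502/51, -1502/51]
R3 ← R3 − (25/51)·R1: [0, -206/51, -1078/51]
R3 ← R3 − (103/251)·R2: [0, 0, -2272/251]
3 nonzero rows, so rank(BM) = 3.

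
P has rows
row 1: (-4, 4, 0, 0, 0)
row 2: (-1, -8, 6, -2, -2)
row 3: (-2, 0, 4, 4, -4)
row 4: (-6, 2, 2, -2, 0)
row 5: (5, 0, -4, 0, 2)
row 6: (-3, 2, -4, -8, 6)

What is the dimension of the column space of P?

Row reduce to echelon form.
R2 ← R2 − (1/4)·R1: [0, -9, 6, -2, -2]
R3 ← R3 − (1/2)·R1: [0, -2, 4, 4, -4]
R4 ← R4 − (3/2)·R1: [0, -4, 2, -2, 0]
R5 ← R5 + (5/4)·R1: [0, 5, -4, 0, 2]
R6 ← R6 − (3/4)·R1: [0, -1, -4, -8, 6]
R3 ← R3 − (2/9)·R2: [0, 0, 8/3, 40/9, -32/9]
R4 ← R4 − (4/9)·R2: [0, 0, -2/3, -10/9, 8/9]
R5 ← R5 + (5/9)·R2: [0, 0, -2/3, -10/9, 8/9]
R6 ← R6 − (1/9)·R2: [0, 0, -14/3, -70/9, 56/9]
R4 ← R4 + (1/4)·R3: [0, 0, 0, 0, 0]
R5 ← R5 + (1/4)·R3: [0, 0, 0, 0, 0]
R6 ← R6 + (7/4)·R3: [0, 0, 0, 0, 0]
Echelon form has 3 nonzero rows, so rank(P) = 3.
The column space has dimension equal to the rank: 3.

3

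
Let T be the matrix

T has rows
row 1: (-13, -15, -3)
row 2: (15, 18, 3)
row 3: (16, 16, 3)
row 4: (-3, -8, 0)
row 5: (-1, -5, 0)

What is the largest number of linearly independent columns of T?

3

Row reduce to echelon form.
R2 ← R2 + (15/13)·R1: [0, 9/13, -6/13]
R3 ← R3 + (16/13)·R1: [0, -32/13, -9/13]
R4 ← R4 − (3/13)·R1: [0, -59/13, 9/13]
R5 ← R5 − (1/13)·R1: [0, -50/13, 3/13]
R3 ← R3 + (32/9)·R2: [0, 0, -7/3]
R4 ← R4 + (59/9)·R2: [0, 0, -7/3]
R5 ← R5 + (50/9)·R2: [0, 0, -7/3]
R4 ← R4 − R3: [0, 0, 0]
R5 ← R5 − R3: [0, 0, 0]
Echelon form has 3 nonzero rows, so rank(T) = 3.
The rank gives the maximum number of linearly independent columns: 3.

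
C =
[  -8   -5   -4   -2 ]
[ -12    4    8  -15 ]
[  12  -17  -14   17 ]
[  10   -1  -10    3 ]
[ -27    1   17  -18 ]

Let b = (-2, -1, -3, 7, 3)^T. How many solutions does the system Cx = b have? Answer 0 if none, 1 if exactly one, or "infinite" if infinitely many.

Row reduce the augmented matrix [C | b].
R2 ← R2 − (3/2)·R1: [0, 23/2, 14, -12, 2]
R3 ← R3 + (3/2)·R1: [0, -49/2, -20, 14, -6]
R4 ← R4 + (5/4)·R1: [0, -29/4, -15, 1/2, 9/2]
R5 ← R5 − (27/8)·R1: [0, 143/8, 61/2, -45/4, 39/4]
R3 ← R3 + (49/23)·R2: [0, 0, 226/23, -266/23, -40/23]
R4 ← R4 + (29/46)·R2: [0, 0, -142/23, -325/46, 265/46]
R5 ← R5 − (143/92)·R2: [0, 0, 201/23, 681/92, 611/92]
R4 ← R4 + (71/113)·R3: [0, 0, 0, -3239/226, 1055/226]
R5 ← R5 − (201/226)·R3: [0, 0, 0, 7995/452, 3701/452]
R5 ← R5 + (195/158)·R4: [0, 0, 0, 0, 1102/79]
The echelon form has 5 nonzero rows; the last pivot sits in the augmented column, so rank(C) = 4 but rank([C|b]) = 5.
Since the ranks differ, the system is inconsistent.
It has no solutions.

0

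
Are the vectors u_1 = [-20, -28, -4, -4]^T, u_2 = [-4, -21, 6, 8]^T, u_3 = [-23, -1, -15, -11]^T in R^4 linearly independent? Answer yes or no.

yes

Form the matrix with these vectors as rows and row reduce.
R2 ← R2 − (1/5)·R1: [0, -77/5, 34/5, 44/5]
R3 ← R3 − (23/20)·R1: [0, 156/5, -52/5, -32/5]
R3 ← R3 + (156/77)·R2: [0, 0, 260/77, 80/7]
3 nonzero rows, so the 3 vectors span a space of dimension 3.
Since 3 = 3, the vectors are linearly independent.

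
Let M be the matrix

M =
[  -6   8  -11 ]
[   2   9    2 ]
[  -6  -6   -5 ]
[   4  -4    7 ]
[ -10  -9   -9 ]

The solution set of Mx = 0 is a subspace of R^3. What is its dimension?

Row reduce to echelon form.
R2 ← R2 + (1/3)·R1: [0, 35/3, -5/3]
R3 ← R3 − R1: [0, -14, 6]
R4 ← R4 + (2/3)·R1: [0, 4/3, -1/3]
R5 ← R5 − (5/3)·R1: [0, -67/3, 28/3]
R3 ← R3 + (6/5)·R2: [0, 0, 4]
R4 ← R4 − (4/35)·R2: [0, 0, -1/7]
R5 ← R5 + (67/35)·R2: [0, 0, 43/7]
R4 ← R4 + (1/28)·R3: [0, 0, 0]
R5 ← R5 − (43/28)·R3: [0, 0, 0]
3 nonzero rows, so rank(M) = 3.
M has 3 columns; by rank–nullity, nullity = 3 − 3 = 0.

0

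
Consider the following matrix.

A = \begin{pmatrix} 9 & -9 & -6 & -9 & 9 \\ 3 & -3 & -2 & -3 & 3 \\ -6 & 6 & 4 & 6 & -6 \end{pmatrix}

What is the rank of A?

1

Row reduce to echelon form.
R2 ← R2 − (1/3)·R1: [0, 0, 0, 0, 0]
R3 ← R3 + (2/3)·R1: [0, 0, 0, 0, 0]
Echelon form has 1 nonzero row, so rank(A) = 1.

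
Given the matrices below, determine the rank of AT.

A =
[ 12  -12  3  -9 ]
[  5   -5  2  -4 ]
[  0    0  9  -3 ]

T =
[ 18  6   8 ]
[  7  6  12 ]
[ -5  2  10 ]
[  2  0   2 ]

2

First compute AT:
[[ 99,   6, -36],
 [ 37,   4,  -8],
 [-51,  18,  84]]
Now row reduce the product.
R2 ← R2 − (37/99)·R1: [0, 58/33, 60/11]
R3 ← R3 + (17/33)·R1: [0, 232/11, 720/11]
R3 ← R3 − (12)·R2: [0, 0, 0]
2 nonzero rows, so rank(AT) = 2.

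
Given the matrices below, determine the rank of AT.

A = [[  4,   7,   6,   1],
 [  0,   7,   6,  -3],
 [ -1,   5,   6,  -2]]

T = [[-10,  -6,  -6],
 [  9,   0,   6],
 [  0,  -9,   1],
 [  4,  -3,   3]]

2

First compute AT:
[[ 27, -81,  27],
 [ 51, -45,  39],
 [ 47, -42,  36]]
Now row reduce the product.
R2 ← R2 − (17/9)·R1: [0, 108, -12]
R3 ← R3 − (47/27)·R1: [0, 99, -11]
R3 ← R3 − (11/12)·R2: [0, 0, 0]
2 nonzero rows, so rank(AT) = 2.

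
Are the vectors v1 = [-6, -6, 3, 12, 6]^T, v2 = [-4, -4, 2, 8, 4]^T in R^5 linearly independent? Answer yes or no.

no

Form the matrix with these vectors as rows and row reduce.
R2 ← R2 − (2/3)·R1: [0, 0, 0, 0, 0]
1 nonzero row, so the 2 vectors span a space of dimension 1.
Since 1 < 2, the vectors are linearly dependent.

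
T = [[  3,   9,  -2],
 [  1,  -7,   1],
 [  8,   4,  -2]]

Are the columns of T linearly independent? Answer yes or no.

no

Row reduce T to echelon form.
R2 ← R2 − (1/3)·R1: [0, -10, 5/3]
R3 ← R3 − (8/3)·R1: [0, -20, 10/3]
R3 ← R3 − (2)·R2: [0, 0, 0]
2 pivots among 3 columns.
Only 2 < 3 pivot columns, so the columns are linearly dependent.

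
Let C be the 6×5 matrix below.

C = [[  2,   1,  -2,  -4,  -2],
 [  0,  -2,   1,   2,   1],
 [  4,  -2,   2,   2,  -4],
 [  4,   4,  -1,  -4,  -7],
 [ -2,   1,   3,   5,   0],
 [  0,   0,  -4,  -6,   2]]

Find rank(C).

3

Row reduce to echelon form.
R3 ← R3 − (2)·R1: [0, -4, 6, 10, 0]
R4 ← R4 − (2)·R1: [0, 2, 3, 4, -3]
R5 ← R5 + R1: [0, 2, 1, 1, -2]
R3 ← R3 − (2)·R2: [0, 0, 4, 6, -2]
R4 ← R4 + R2: [0, 0, 4, 6, -2]
R5 ← R5 + R2: [0, 0, 2, 3, -1]
R4 ← R4 − R3: [0, 0, 0, 0, 0]
R5 ← R5 − (1/2)·R3: [0, 0, 0, 0, 0]
R6 ← R6 + R3: [0, 0, 0, 0, 0]
Echelon form has 3 nonzero rows, so rank(C) = 3.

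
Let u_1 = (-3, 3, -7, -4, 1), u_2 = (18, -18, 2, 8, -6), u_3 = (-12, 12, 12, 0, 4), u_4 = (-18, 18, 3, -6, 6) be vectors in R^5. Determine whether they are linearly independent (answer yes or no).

Form the matrix with these vectors as rows and row reduce.
R2 ← R2 + (6)·R1: [0, 0, -40, -16, 0]
R3 ← R3 − (4)·R1: [0, 0, 40, 16, 0]
R4 ← R4 − (6)·R1: [0, 0, 45, 18, 0]
R3 ← R3 + R2: [0, 0, 0, 0, 0]
R4 ← R4 + (9/8)·R2: [0, 0, 0, 0, 0]
2 nonzero rows, so the 4 vectors span a space of dimension 2.
Since 2 < 4, the vectors are linearly dependent.

no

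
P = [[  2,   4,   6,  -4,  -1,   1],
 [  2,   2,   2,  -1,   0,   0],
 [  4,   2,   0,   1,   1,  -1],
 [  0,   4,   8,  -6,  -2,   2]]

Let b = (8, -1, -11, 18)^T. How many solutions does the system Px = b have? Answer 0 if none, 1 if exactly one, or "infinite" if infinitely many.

infinite

Row reduce the augmented matrix [P | b].
R2 ← R2 − R1: [0, -2, -4, 3, 1, -1, -9]
R3 ← R3 − (2)·R1: [0, -6, -12, 9, 3, -3, -27]
R3 ← R3 − (3)·R2: [0, 0, 0, 0, 0, 0, 0]
R4 ← R4 + (2)·R2: [0, 0, 0, 0, 0, 0, 0]
The echelon form has 2 nonzero rows, and every pivot lies in the first 6 columns, so rank(P) = rank([P|b]) = 2.
The system is consistent.
rank = 2 < 6 unknowns, so there are infinitely many solutions.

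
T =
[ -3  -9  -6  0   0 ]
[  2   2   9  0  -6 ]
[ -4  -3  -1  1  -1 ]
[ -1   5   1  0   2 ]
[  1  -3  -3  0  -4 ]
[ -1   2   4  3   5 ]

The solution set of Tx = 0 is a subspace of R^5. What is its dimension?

Row reduce to echelon form.
R2 ← R2 + (2/3)·R1: [0, -4, 5, 0, -6]
R3 ← R3 − (4/3)·R1: [0, 9, 7, 1, -1]
R4 ← R4 − (1/3)·R1: [0, 8, 3, 0, 2]
R5 ← R5 + (1/3)·R1: [0, -6, -5, 0, -4]
R6 ← R6 − (1/3)·R1: [0, 5, 6, 3, 5]
R3 ← R3 + (9/4)·R2: [0, 0, 73/4, 1, -29/2]
R4 ← R4 + (2)·R2: [0, 0, 13, 0, -10]
R5 ← R5 − (3/2)·R2: [0, 0, -25/2, 0, 5]
R6 ← R6 + (5/4)·R2: [0, 0, 49/4, 3, -5/2]
R4 ← R4 − (52/73)·R3: [0, 0, 0, -52/73, 24/73]
R5 ← R5 + (50/73)·R3: [0, 0, 0, 50/73, -360/73]
R6 ← R6 − (49/73)·R3: [0, 0, 0, 170/73, 528/73]
R5 ← R5 + (25/26)·R4: [0, 0, 0, 0, -60/13]
R6 ← R6 + (85/26)·R4: [0, 0, 0, 0, 108/13]
R6 ← R6 + (9/5)·R5: [0, 0, 0, 0, 0]
5 nonzero rows, so rank(T) = 5.
T has 5 columns; by rank–nullity, nullity = 5 − 5 = 0.

0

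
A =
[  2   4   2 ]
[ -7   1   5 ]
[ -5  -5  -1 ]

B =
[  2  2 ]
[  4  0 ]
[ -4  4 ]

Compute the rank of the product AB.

2

First compute AB:
[[ 12,  12],
 [-30,   6],
 [-26, -14]]
Now row reduce the product.
R2 ← R2 + (5/2)·R1: [0, 36]
R3 ← R3 + (13/6)·R1: [0, 12]
R3 ← R3 − (1/3)·R2: [0, 0]
2 nonzero rows, so rank(AB) = 2.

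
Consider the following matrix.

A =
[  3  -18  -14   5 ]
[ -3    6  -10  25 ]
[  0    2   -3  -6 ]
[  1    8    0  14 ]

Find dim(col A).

Row reduce to echelon form.
R2 ← R2 + R1: [0, -12, -24, 30]
R4 ← R4 − (1/3)·R1: [0, 14, 14/3, 37/3]
R3 ← R3 + (1/6)·R2: [0, 0, -7, -1]
R4 ← R4 + (7/6)·R2: [0, 0, -70/3, 142/3]
R4 ← R4 − (10/3)·R3: [0, 0, 0, 152/3]
Echelon form has 4 nonzero rows, so rank(A) = 4.
The column space has dimension equal to the rank: 4.

4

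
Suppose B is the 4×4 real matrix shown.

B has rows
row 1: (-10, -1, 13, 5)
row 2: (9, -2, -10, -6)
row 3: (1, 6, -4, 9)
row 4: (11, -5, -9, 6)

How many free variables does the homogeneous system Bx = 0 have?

1

Row reduce to echelon form.
R2 ← R2 + (9/10)·R1: [0, -29/10, 17/10, -3/2]
R3 ← R3 + (1/10)·R1: [0, 59/10, -27/10, 19/2]
R4 ← R4 + (11/10)·R1: [0, -61/10, 53/10, 23/2]
R3 ← R3 + (59/29)·R2: [0, 0, 22/29, 187/29]
R4 ← R4 − (61/29)·R2: [0, 0, 50/29, 425/29]
R4 ← R4 − (25/11)·R3: [0, 0, 0, 0]
3 nonzero rows, so rank(B) = 3.
B has 4 columns; by rank–nullity, nullity = 4 − 3 = 1.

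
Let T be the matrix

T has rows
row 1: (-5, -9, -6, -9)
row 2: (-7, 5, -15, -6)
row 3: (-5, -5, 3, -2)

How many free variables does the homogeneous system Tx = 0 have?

Row reduce to echelon form.
R2 ← R2 − (7/5)·R1: [0, 88/5, -33/5, 33/5]
R3 ← R3 − R1: [0, 4, 9, 7]
R3 ← R3 − (5/22)·R2: [0, 0, 21/2, 11/2]
3 nonzero rows, so rank(T) = 3.
T has 4 columns; by rank–nullity, nullity = 4 − 3 = 1.

1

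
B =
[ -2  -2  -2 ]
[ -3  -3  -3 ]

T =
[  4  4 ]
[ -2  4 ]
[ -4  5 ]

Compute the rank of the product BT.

1

First compute BT:
[[  4, -26],
 [  6, -39]]
Now row reduce the product.
R2 ← R2 − (3/2)·R1: [0, 0]
1 nonzero row, so rank(BT) = 1.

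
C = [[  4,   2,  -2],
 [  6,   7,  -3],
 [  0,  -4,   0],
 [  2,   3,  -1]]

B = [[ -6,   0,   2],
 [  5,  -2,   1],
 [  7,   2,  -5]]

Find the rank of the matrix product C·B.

First compute CB:
[[-28,  -8,  20],
 [-22, -20,  34],
 [-20,   8,  -4],
 [ -4,  -8,  12]]
Now row reduce the product.
R2 ← R2 − (11/14)·R1: [0, -96/7, 128/7]
R3 ← R3 − (5/7)·R1: [0, 96/7, -128/7]
R4 ← R4 − (1/7)·R1: [0, -48/7, 64/7]
R3 ← R3 + R2: [0, 0, 0]
R4 ← R4 − (1/2)·R2: [0, 0, 0]
2 nonzero rows, so rank(CB) = 2.

2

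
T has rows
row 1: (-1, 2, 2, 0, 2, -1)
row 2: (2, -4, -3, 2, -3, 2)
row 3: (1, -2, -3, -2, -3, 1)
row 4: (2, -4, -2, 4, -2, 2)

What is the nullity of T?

4

Row reduce to echelon form.
R2 ← R2 + (2)·R1: [0, 0, 1, 2, 1, 0]
R3 ← R3 + R1: [0, 0, -1, -2, -1, 0]
R4 ← R4 + (2)·R1: [0, 0, 2, 4, 2, 0]
R3 ← R3 + R2: [0, 0, 0, 0, 0, 0]
R4 ← R4 − (2)·R2: [0, 0, 0, 0, 0, 0]
2 nonzero rows, so rank(T) = 2.
T has 6 columns; by rank–nullity, nullity = 6 − 2 = 4.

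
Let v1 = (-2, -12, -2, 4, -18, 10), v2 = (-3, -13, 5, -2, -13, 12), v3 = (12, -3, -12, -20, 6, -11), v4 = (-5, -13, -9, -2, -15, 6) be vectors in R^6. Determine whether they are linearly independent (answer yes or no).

yes

Form the matrix with these vectors as rows and row reduce.
R2 ← R2 − (3/2)·R1: [0, 5, 8, -8, 14, -3]
R3 ← R3 + (6)·R1: [0, -75, -24, 4, -102, 49]
R4 ← R4 − (5/2)·R1: [0, 17, -4, -12, 30, -19]
R3 ← R3 + (15)·R2: [0, 0, 96, -116, 108, 4]
R4 ← R4 − (17/5)·R2: [0, 0, -156/5, 76/5, -88/5, -44/5]
R4 ← R4 + (13/40)·R3: [0, 0, 0, -45/2, 35/2, -15/2]
4 nonzero rows, so the 4 vectors span a space of dimension 4.
Since 4 = 4, the vectors are linearly independent.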